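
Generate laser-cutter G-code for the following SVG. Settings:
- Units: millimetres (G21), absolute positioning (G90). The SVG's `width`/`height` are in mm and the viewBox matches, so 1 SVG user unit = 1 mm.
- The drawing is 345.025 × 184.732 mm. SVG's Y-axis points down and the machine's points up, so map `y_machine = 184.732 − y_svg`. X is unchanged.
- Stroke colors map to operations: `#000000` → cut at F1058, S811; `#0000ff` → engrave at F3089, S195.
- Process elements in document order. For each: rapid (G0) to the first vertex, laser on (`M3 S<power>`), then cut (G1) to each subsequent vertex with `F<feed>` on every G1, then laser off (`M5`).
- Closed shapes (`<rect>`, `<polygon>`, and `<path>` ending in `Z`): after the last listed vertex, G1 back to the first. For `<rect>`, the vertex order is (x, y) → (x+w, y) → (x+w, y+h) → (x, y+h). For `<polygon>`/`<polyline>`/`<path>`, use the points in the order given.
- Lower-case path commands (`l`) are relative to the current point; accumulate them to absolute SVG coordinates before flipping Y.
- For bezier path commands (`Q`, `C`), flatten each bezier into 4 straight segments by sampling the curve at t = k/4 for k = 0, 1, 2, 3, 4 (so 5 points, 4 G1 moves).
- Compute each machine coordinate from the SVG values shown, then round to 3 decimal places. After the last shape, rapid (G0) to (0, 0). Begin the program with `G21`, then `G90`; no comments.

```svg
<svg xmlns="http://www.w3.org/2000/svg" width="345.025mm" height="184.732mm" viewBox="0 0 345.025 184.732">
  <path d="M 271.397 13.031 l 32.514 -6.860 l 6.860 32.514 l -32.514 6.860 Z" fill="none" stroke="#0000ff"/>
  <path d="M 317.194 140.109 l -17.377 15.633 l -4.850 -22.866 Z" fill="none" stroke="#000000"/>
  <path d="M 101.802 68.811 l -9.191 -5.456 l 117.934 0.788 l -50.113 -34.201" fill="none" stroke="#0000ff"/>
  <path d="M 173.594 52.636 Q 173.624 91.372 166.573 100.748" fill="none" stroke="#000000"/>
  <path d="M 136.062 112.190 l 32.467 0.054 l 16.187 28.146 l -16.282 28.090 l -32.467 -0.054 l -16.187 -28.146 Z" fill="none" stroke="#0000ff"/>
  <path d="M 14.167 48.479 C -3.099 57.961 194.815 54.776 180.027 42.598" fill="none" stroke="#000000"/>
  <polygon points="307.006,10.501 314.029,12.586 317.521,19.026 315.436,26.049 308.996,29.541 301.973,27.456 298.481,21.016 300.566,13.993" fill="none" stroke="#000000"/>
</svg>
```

G21
G90
G0 X271.397 Y171.701
M3 S195
G1 X303.911 Y178.561 F3089
G1 X310.771 Y146.047 F3089
G1 X278.257 Y139.187 F3089
G1 X271.397 Y171.701 F3089
M5
G0 X317.194 Y44.623
M3 S811
G1 X299.817 Y28.990 F1058
G1 X294.967 Y51.856 F1058
G1 X317.194 Y44.623 F1058
M5
G0 X101.802 Y115.921
M3 S195
G1 X92.611 Y121.377 F3089
G1 X210.545 Y120.589 F3089
G1 X160.432 Y154.790 F3089
M5
G0 X173.594 Y132.096
M3 S811
G1 X173.166 Y114.563 F1058
G1 X171.854 Y100.700 F1058
G1 X169.656 Y90.507 F1058
G1 X166.573 Y83.984 F1058
M5
G0 X136.062 Y72.542
M3 S195
G1 X168.529 Y72.488 F3089
G1 X184.716 Y44.342 F3089
G1 X168.434 Y16.252 F3089
G1 X135.967 Y16.306 F3089
G1 X119.780 Y44.452 F3089
G1 X136.062 Y72.542 F3089
M5
G0 X14.167 Y136.253
M3 S811
G1 X34.878 Y131.459 F1058
G1 X96.168 Y131.071 F1058
G1 X157.922 Y134.744 F1058
G1 X180.027 Y142.134 F1058
M5
G0 X307.006 Y174.231
M3 S811
G1 X314.029 Y172.146 F1058
G1 X317.521 Y165.706 F1058
G1 X315.436 Y158.683 F1058
G1 X308.996 Y155.191 F1058
G1 X301.973 Y157.276 F1058
G1 X298.481 Y163.716 F1058
G1 X300.566 Y170.739 F1058
G1 X307.006 Y174.231 F1058
M5
G0 X0.000 Y0.000

Since the viewBox matches the mm dimensions, user units are millimetres directly. The only transform is the Y-flip y_m = 184.732 − y_svg.

Shape 1 is a regular polygon drawn with `<path>`. Its stroke #0000ff means engrave at S195, F3089. After flipping Y the toolpath is (271.397,171.701) → (303.911,178.561) → (310.771,146.047) → (278.257,139.187) → (271.397,171.701), returning to the start.

Shape 2 is a regular polygon drawn with `<path>`. Its stroke #000000 means cut at S811, F1058. After flipping Y the toolpath is (317.194,44.623) → (299.817,28.990) → (294.967,51.856) → (317.194,44.623), returning to the start.

Shape 3 is a open polyline drawn with `<path>`. Its stroke #0000ff means engrave at S195, F3089. After flipping Y the toolpath is (101.802,115.921) → (92.611,121.377) → (210.545,120.589) → (160.432,154.790).

Shape 4 is a quadratic bezier drawn with `<path>`. Its stroke #000000 means cut at S811, F1058. After flipping Y the toolpath is (173.594,132.096) → (173.166,114.563) → (171.854,100.700) → (169.656,90.507) → (166.573,83.984).

Shape 5 is a regular polygon drawn with `<path>`. Its stroke #0000ff means engrave at S195, F3089. After flipping Y the toolpath is (136.062,72.542) → (168.529,72.488) → (184.716,44.342) → (168.434,16.252) → (135.967,16.306) → (119.780,44.452) → (136.062,72.542), returning to the start.

Shape 6 is a cubic bezier drawn with `<path>`. Its stroke #000000 means cut at S811, F1058. After flipping Y the toolpath is (14.167,136.253) → (34.878,131.459) → (96.168,131.071) → (157.922,134.744) → (180.027,142.134).

Shape 7 is a regular polygon drawn with `<polygon>`. Its stroke #000000 means cut at S811, F1058. After flipping Y the toolpath is (307.006,174.231) → (314.029,172.146) → (317.521,165.706) → (315.436,158.683) → (308.996,155.191) → (301.973,157.276) → (298.481,163.716) → (300.566,170.739) → (307.006,174.231), returning to the start.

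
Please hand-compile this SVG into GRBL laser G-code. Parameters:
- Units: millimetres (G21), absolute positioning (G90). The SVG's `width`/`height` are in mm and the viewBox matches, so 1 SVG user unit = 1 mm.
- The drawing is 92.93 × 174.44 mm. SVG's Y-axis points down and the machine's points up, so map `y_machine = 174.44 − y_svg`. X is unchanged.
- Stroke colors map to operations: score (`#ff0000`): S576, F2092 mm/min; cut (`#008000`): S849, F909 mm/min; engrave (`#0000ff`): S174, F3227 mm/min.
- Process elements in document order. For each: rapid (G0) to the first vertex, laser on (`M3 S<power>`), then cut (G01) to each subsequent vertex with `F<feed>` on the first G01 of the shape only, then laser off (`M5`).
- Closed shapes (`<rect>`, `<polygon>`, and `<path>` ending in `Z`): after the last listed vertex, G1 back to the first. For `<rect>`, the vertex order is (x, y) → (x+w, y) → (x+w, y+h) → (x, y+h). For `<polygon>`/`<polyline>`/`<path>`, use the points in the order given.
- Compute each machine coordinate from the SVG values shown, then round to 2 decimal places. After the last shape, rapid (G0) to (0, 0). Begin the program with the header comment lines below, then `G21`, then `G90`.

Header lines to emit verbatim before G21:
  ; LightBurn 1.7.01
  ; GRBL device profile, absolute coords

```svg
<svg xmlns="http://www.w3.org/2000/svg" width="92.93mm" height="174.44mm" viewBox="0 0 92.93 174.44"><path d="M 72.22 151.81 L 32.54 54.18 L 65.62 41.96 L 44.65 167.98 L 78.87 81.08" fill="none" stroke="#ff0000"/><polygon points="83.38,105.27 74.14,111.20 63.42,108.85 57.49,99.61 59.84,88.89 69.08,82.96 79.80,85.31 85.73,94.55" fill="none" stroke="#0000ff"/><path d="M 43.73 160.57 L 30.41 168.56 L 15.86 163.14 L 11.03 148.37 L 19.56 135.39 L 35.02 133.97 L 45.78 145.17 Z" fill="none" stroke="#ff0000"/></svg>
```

; LightBurn 1.7.01
; GRBL device profile, absolute coords
G21
G90
G0 X72.22 Y22.63
M3 S576
G01 X32.54 Y120.26 F2092
G01 X65.62 Y132.48
G01 X44.65 Y6.46
G01 X78.87 Y93.36
M5
G0 X83.38 Y69.17
M3 S174
G01 X74.14 Y63.24 F3227
G01 X63.42 Y65.59
G01 X57.49 Y74.83
G01 X59.84 Y85.55
G01 X69.08 Y91.48
G01 X79.80 Y89.13
G01 X85.73 Y79.89
G01 X83.38 Y69.17
M5
G0 X43.73 Y13.87
M3 S576
G01 X30.41 Y5.88 F2092
G01 X15.86 Y11.30
G01 X11.03 Y26.07
G01 X19.56 Y39.05
G01 X35.02 Y40.47
G01 X45.78 Y29.27
G01 X43.73 Y13.87
M5
G0 X0.00 Y0.00

1 u = 1 mm; y_m = 174.44 − y.

[1] `<path>` open polyline, #ff0000→score S576 F2092: (72.22,22.63) → (32.54,120.26) → (65.62,132.48) → (44.65,6.46) → (78.87,93.36)

[2] `<polygon>` regular polygon, #0000ff→engrave S174 F3227: (83.38,69.17) → (74.14,63.24) → (63.42,65.59) → (57.49,74.83) → (59.84,85.55) → (69.08,91.48) → (79.80,89.13) → (85.73,79.89) → (83.38,69.17) (closed)

[3] `<path>` regular polygon, #ff0000→score S576 F2092: (43.73,13.87) → (30.41,5.88) → (15.86,11.30) → (11.03,26.07) → (19.56,39.05) → (35.02,40.47) → (45.78,29.27) → (43.73,13.87) (closed)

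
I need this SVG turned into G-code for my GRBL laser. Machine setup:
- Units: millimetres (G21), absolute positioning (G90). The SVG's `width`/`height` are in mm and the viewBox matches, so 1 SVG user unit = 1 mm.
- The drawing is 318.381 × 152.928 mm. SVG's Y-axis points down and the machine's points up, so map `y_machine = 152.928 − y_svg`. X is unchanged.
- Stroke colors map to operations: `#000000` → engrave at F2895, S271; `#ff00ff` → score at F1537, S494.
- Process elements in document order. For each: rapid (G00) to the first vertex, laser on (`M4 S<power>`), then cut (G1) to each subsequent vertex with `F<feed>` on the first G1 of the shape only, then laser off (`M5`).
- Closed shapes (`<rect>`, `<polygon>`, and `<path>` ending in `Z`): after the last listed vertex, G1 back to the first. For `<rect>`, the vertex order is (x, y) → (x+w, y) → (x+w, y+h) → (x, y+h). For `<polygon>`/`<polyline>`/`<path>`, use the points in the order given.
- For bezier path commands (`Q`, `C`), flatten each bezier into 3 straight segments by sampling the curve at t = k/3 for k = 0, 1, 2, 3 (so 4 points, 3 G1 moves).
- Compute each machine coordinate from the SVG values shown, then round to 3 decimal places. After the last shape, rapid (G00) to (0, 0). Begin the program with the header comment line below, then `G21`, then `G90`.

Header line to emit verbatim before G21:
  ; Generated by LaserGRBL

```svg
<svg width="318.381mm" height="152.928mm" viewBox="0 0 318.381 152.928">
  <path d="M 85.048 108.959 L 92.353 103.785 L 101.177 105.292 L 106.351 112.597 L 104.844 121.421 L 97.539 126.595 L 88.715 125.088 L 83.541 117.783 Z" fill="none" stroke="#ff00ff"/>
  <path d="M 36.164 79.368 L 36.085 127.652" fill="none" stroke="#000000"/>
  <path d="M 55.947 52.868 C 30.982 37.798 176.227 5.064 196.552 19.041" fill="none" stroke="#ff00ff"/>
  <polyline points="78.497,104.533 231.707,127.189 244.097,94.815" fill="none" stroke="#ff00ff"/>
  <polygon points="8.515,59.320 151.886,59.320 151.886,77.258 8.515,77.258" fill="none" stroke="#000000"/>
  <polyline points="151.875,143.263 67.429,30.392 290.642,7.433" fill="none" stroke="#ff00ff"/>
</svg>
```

viewBox `0 0 318.381 152.928` with mm width/height → 1 unit = 1 mm. Flip: y_m = 152.928 − y_svg.

**Shape 1** — `<path>` regular polygon, stroke `#ff00ff` → score (S494, F1537). Machine vertices: (85.048,43.969) → (92.353,49.143) → (101.177,47.636) → (106.351,40.331) → (104.844,31.507) → (97.539,26.333) → (88.715,27.840) → (83.541,35.145) → (85.048,43.969). Closed: final G1 returns to the first vertex.

**Shape 2** — `<path>` line segment, stroke `#000000` → engrave (S271, F2895). Machine vertices: (36.164,73.560) → (36.085,25.276). Open path.

**Shape 3** — `<path>` cubic bezier, stroke `#ff00ff` → score (S494, F1537). Control points (SVG): P0=(55.947,52.868), P1=(30.982,37.798), P2=(176.227,5.064), P3=(196.552,19.041); sampled at t=k/3. Machine vertices: (55.947,100.060) → (76.788,118.634) → (145.518,134.678) → (196.552,133.887). Open path.

**Shape 4** — `<polyline>` open polyline, stroke `#ff00ff` → score (S494, F1537). Machine vertices: (78.497,48.395) → (231.707,25.739) → (244.097,58.113). Open path.

**Shape 5** — `<polygon>` rectangle, stroke `#000000` → engrave (S271, F2895). Machine vertices: (8.515,93.608) → (151.886,93.608) → (151.886,75.670) → (8.515,75.670) → (8.515,93.608). Closed: final G1 returns to the first vertex.

**Shape 6** — `<polyline>` open polyline, stroke `#ff00ff` → score (S494, F1537). Machine vertices: (151.875,9.665) → (67.429,122.536) → (290.642,145.495). Open path.

; Generated by LaserGRBL
G21
G90
G00 X85.048 Y43.969
M4 S494
G1 X92.353 Y49.143 F1537
G1 X101.177 Y47.636
G1 X106.351 Y40.331
G1 X104.844 Y31.507
G1 X97.539 Y26.333
G1 X88.715 Y27.840
G1 X83.541 Y35.145
G1 X85.048 Y43.969
M5
G00 X36.164 Y73.560
M4 S271
G1 X36.085 Y25.276 F2895
M5
G00 X55.947 Y100.060
M4 S494
G1 X76.788 Y118.634 F1537
G1 X145.518 Y134.678
G1 X196.552 Y133.887
M5
G00 X78.497 Y48.395
M4 S494
G1 X231.707 Y25.739 F1537
G1 X244.097 Y58.113
M5
G00 X8.515 Y93.608
M4 S271
G1 X151.886 Y93.608 F2895
G1 X151.886 Y75.670
G1 X8.515 Y75.670
G1 X8.515 Y93.608
M5
G00 X151.875 Y9.665
M4 S494
G1 X67.429 Y122.536 F1537
G1 X290.642 Y145.495
M5
G00 X0.000 Y0.000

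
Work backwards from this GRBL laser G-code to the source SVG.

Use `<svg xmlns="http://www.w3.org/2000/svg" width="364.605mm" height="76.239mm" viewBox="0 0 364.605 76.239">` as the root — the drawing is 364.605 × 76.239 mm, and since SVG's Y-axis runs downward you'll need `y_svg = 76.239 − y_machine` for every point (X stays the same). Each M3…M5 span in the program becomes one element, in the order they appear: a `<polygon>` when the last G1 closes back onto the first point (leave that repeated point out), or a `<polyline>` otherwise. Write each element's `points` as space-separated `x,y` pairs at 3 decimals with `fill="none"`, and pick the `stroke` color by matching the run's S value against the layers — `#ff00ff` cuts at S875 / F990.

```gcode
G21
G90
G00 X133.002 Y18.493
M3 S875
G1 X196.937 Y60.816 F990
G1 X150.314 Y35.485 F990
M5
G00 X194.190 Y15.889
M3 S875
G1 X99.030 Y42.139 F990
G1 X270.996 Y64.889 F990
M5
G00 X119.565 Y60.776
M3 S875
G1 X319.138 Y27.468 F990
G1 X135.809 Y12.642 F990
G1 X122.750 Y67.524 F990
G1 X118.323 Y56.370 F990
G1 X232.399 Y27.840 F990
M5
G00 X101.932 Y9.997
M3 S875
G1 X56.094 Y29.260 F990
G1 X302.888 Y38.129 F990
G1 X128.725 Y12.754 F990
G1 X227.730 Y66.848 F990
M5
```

Each laser-on run becomes one SVG element. Flip Y back into SVG space with y_svg = 76.239 − y_machine. Every run uses S875, so all elements get stroke `#ff00ff` (cut).

Run 1: The run is open, so emit a `<polyline>` with points (Y-flipped): 133.002,57.746 196.937,15.423 150.314,40.754.

Run 2: The run is open, so emit a `<polyline>` with points (Y-flipped): 194.190,60.350 99.030,34.100 270.996,11.350.

Run 3: The run is open, so emit a `<polyline>` with points (Y-flipped): 119.565,15.463 319.138,48.771 135.809,63.597 122.750,8.715 118.323,19.869 232.399,48.399.

Run 4: The run is open, so emit a `<polyline>` with points (Y-flipped): 101.932,66.242 56.094,46.979 302.888,38.110 128.725,63.485 227.730,9.391.

<svg xmlns="http://www.w3.org/2000/svg" width="364.605mm" height="76.239mm" viewBox="0 0 364.605 76.239">
  <polyline points="133.002,57.746 196.937,15.423 150.314,40.754" fill="none" stroke="#ff00ff"/>
  <polyline points="194.190,60.350 99.030,34.100 270.996,11.350" fill="none" stroke="#ff00ff"/>
  <polyline points="119.565,15.463 319.138,48.771 135.809,63.597 122.750,8.715 118.323,19.869 232.399,48.399" fill="none" stroke="#ff00ff"/>
  <polyline points="101.932,66.242 56.094,46.979 302.888,38.110 128.725,63.485 227.730,9.391" fill="none" stroke="#ff00ff"/>
</svg>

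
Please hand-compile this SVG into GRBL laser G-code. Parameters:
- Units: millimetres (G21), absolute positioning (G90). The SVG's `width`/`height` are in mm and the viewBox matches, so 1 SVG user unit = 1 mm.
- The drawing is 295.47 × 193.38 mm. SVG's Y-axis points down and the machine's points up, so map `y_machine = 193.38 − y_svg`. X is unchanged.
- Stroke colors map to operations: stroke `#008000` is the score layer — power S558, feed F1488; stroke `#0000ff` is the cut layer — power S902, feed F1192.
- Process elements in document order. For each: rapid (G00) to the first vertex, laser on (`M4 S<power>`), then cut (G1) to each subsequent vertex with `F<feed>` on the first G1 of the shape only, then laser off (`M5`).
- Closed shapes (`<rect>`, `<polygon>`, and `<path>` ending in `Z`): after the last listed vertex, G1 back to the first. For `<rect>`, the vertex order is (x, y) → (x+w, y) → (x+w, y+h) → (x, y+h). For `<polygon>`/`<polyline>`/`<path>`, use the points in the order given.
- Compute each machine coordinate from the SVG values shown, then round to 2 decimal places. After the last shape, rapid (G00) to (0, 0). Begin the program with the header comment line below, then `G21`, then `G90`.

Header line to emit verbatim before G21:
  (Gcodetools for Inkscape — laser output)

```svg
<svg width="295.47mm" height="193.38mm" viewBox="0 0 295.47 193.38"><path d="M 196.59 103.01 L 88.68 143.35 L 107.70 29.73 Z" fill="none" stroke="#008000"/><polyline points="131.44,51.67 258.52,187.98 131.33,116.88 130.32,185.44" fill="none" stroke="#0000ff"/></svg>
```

(Gcodetools for Inkscape — laser output)
G21
G90
G00 X196.59 Y90.37
M4 S558
G1 X88.68 Y50.03 F1488
G1 X107.70 Y163.65
G1 X196.59 Y90.37
M5
G00 X131.44 Y141.71
M4 S902
G1 X258.52 Y5.40 F1192
G1 X131.33 Y76.50
G1 X130.32 Y7.94
M5
G00 X0.00 Y0.00

1 u = 1 mm; y_m = 193.38 − y.

[1] `<path>` regular polygon, #008000→score S558 F1488: (196.59,90.37) → (88.68,50.03) → (107.70,163.65) → (196.59,90.37) (closed)

[2] `<polyline>` open polyline, #0000ff→cut S902 F1192: (131.44,141.71) → (258.52,5.40) → (131.33,76.50) → (130.32,7.94)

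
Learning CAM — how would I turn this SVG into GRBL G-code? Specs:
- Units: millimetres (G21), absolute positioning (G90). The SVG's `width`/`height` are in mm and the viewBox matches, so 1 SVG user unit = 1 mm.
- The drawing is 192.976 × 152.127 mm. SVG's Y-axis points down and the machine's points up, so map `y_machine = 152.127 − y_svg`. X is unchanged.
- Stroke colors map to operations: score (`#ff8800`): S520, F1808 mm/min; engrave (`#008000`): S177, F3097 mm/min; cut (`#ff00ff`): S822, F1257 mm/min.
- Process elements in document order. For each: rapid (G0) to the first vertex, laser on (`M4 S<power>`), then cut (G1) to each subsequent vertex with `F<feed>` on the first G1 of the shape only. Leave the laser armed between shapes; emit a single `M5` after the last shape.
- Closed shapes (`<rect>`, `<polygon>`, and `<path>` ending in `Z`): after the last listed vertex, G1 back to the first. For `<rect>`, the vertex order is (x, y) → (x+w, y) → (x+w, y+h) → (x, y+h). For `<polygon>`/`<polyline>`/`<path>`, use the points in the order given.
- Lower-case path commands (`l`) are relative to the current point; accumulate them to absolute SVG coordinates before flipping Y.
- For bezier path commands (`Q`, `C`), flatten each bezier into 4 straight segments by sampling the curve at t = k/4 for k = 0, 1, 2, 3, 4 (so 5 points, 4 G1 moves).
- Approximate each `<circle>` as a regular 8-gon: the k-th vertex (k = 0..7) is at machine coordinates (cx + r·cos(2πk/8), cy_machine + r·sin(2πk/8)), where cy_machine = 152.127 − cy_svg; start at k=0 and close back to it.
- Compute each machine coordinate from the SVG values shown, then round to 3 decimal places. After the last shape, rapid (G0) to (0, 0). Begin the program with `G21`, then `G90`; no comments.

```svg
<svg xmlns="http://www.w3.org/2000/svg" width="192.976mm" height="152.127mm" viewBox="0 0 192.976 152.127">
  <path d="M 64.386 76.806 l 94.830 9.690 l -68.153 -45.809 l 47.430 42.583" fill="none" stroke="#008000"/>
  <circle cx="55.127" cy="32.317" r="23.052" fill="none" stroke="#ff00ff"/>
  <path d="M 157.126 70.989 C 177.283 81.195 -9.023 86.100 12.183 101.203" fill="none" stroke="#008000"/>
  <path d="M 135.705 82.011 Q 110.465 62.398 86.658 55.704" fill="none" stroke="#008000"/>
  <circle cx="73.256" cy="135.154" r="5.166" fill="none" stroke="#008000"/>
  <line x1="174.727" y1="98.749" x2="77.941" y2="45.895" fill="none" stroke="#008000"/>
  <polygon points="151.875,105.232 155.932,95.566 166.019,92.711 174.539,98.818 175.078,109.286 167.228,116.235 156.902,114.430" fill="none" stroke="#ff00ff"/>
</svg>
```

G21
G90
G0 X64.386 Y75.321
M4 S177
G1 X159.216 Y65.631 F3097
G1 X91.063 Y111.440
G1 X138.493 Y68.857
G0 X78.179 Y119.810
M4 S822
G1 X71.427 Y136.110 F1257
G1 X55.127 Y142.862
G1 X38.827 Y136.110
G1 X32.075 Y119.810
G1 X38.827 Y103.510
G1 X55.127 Y96.758
G1 X71.427 Y103.510
G1 X78.179 Y119.810
G0 X157.126 Y81.138
M4 S177
G1 X140.000 Y74.235 F3097
G1 X84.261 Y67.867
G1 X28.719 Y60.581
G1 X12.183 Y50.924
G0 X135.705 Y70.116
M4 S177
G1 X123.175 Y79.115 F3097
G1 X110.823 Y86.499
G1 X98.651 Y92.269
G1 X86.658 Y96.423
G0 X78.422 Y16.973
M4 S177
G1 X76.909 Y20.626 F3097
G1 X73.256 Y22.139
G1 X69.603 Y20.626
G1 X68.090 Y16.973
G1 X69.603 Y13.320
G1 X73.256 Y11.807
G1 X76.909 Y13.320
G1 X78.422 Y16.973
G0 X174.727 Y53.378
M4 S177
G1 X77.941 Y106.232 F3097
G0 X151.875 Y46.895
M4 S822
G1 X155.932 Y56.561 F1257
G1 X166.019 Y59.416
G1 X174.539 Y53.309
G1 X175.078 Y42.841
G1 X167.228 Y35.892
G1 X156.902 Y37.697
G1 X151.875 Y46.895
M5
G0 X0.000 Y0.000

Since the viewBox matches the mm dimensions, user units are millimetres directly. The only transform is the Y-flip y_m = 152.127 − y_svg.

Shape 1 is a open polyline drawn with `<path>`. Its stroke #008000 means engrave at S177, F3097. After flipping Y the toolpath is (64.386,75.321) → (159.216,65.631) → (91.063,111.440) → (138.493,68.857).

Shape 2 is a circle drawn with `<circle>`. Its stroke #ff00ff means cut at S822, F1257. After flipping Y the toolpath is (78.179,119.810) → (71.427,136.110) → (55.127,142.862) → (38.827,136.110) → (32.075,119.810) → (38.827,103.510) → (55.127,96.758) → (71.427,103.510) → (78.179,119.810), returning to the start.

Shape 3 is a cubic bezier drawn with `<path>`. Its stroke #008000 means engrave at S177, F3097. After flipping Y the toolpath is (157.126,81.138) → (140.000,74.235) → (84.261,67.867) → (28.719,60.581) → (12.183,50.924).

Shape 4 is a quadratic bezier drawn with `<path>`. Its stroke #008000 means engrave at S177, F3097. After flipping Y the toolpath is (135.705,70.116) → (123.175,79.115) → (110.823,86.499) → (98.651,92.269) → (86.658,96.423).

Shape 5 is a circle drawn with `<circle>`. Its stroke #008000 means engrave at S177, F3097. After flipping Y the toolpath is (78.422,16.973) → (76.909,20.626) → (73.256,22.139) → (69.603,20.626) → (68.090,16.973) → (69.603,13.320) → (73.256,11.807) → (76.909,13.320) → (78.422,16.973), returning to the start.

Shape 6 is a line segment drawn with `<line>`. Its stroke #008000 means engrave at S177, F3097. After flipping Y the toolpath is (174.727,53.378) → (77.941,106.232).

Shape 7 is a regular polygon drawn with `<polygon>`. Its stroke #ff00ff means cut at S822, F1257. After flipping Y the toolpath is (151.875,46.895) → (155.932,56.561) → (166.019,59.416) → (174.539,53.309) → (175.078,42.841) → (167.228,35.892) → (156.902,37.697) → (151.875,46.895), returning to the start.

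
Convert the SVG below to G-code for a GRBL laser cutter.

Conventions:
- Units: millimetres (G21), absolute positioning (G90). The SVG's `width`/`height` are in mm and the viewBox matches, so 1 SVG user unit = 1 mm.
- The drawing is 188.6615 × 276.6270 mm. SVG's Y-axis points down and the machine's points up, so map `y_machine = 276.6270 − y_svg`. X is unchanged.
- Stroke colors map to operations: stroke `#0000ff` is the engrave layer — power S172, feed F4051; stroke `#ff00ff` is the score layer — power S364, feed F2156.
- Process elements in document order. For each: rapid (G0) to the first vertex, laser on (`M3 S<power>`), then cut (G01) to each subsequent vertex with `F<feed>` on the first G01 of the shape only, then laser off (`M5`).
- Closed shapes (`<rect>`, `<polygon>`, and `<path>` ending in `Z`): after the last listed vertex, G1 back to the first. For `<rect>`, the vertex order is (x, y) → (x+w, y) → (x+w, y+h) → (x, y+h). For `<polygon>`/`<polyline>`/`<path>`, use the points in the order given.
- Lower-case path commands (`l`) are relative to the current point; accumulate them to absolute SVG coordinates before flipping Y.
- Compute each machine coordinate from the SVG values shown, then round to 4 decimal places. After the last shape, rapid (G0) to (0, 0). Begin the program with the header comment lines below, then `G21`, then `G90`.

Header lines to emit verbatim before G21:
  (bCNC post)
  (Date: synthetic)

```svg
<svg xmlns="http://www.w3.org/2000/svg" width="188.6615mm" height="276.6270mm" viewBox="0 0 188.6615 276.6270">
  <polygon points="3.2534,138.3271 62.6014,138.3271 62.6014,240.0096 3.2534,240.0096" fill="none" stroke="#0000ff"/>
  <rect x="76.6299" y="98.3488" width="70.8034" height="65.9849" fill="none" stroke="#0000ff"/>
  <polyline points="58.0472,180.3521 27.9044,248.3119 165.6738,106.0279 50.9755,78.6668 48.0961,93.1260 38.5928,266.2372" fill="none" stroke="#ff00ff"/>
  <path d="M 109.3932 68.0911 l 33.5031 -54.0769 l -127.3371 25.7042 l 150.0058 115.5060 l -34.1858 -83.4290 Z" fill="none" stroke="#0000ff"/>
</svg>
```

Since the viewBox matches the mm dimensions, user units are millimetres directly. The only transform is the Y-flip y_m = 276.6270 − y_svg.

Shape 1 is a rectangle drawn with `<polygon>`. Its stroke #0000ff means engrave at S172, F4051. After flipping Y the toolpath is (3.2534,138.2999) → (62.6014,138.2999) → (62.6014,36.6174) → (3.2534,36.6174) → (3.2534,138.2999), returning to the start.

Shape 2 is a rectangle drawn with `<rect>`. Its stroke #0000ff means engrave at S172, F4051. After flipping Y the toolpath is (76.6299,178.2782) → (147.4333,178.2782) → (147.4333,112.2933) → (76.6299,112.2933) → (76.6299,178.2782), returning to the start.

Shape 3 is a open polyline drawn with `<polyline>`. Its stroke #ff00ff means score at S364, F2156. After flipping Y the toolpath is (58.0472,96.2749) → (27.9044,28.3151) → (165.6738,170.5991) → (50.9755,197.9602) → (48.0961,183.5010) → (38.5928,10.3898).

Shape 4 is a closed polygon drawn with `<path>`. Its stroke #0000ff means engrave at S172, F4051. After flipping Y the toolpath is (109.3932,208.5359) → (142.8963,262.6128) → (15.5592,236.9086) → (165.5650,121.4026) → (131.3792,204.8316) → (109.3932,208.5359), returning to the start.

(bCNC post)
(Date: synthetic)
G21
G90
G0 X3.2534 Y138.2999
M3 S172
G01 X62.6014 Y138.2999 F4051
G01 X62.6014 Y36.6174
G01 X3.2534 Y36.6174
G01 X3.2534 Y138.2999
M5
G0 X76.6299 Y178.2782
M3 S172
G01 X147.4333 Y178.2782 F4051
G01 X147.4333 Y112.2933
G01 X76.6299 Y112.2933
G01 X76.6299 Y178.2782
M5
G0 X58.0472 Y96.2749
M3 S364
G01 X27.9044 Y28.3151 F2156
G01 X165.6738 Y170.5991
G01 X50.9755 Y197.9602
G01 X48.0961 Y183.5010
G01 X38.5928 Y10.3898
M5
G0 X109.3932 Y208.5359
M3 S172
G01 X142.8963 Y262.6128 F4051
G01 X15.5592 Y236.9086
G01 X165.5650 Y121.4026
G01 X131.3792 Y204.8316
G01 X109.3932 Y208.5359
M5
G0 X0.0000 Y0.0000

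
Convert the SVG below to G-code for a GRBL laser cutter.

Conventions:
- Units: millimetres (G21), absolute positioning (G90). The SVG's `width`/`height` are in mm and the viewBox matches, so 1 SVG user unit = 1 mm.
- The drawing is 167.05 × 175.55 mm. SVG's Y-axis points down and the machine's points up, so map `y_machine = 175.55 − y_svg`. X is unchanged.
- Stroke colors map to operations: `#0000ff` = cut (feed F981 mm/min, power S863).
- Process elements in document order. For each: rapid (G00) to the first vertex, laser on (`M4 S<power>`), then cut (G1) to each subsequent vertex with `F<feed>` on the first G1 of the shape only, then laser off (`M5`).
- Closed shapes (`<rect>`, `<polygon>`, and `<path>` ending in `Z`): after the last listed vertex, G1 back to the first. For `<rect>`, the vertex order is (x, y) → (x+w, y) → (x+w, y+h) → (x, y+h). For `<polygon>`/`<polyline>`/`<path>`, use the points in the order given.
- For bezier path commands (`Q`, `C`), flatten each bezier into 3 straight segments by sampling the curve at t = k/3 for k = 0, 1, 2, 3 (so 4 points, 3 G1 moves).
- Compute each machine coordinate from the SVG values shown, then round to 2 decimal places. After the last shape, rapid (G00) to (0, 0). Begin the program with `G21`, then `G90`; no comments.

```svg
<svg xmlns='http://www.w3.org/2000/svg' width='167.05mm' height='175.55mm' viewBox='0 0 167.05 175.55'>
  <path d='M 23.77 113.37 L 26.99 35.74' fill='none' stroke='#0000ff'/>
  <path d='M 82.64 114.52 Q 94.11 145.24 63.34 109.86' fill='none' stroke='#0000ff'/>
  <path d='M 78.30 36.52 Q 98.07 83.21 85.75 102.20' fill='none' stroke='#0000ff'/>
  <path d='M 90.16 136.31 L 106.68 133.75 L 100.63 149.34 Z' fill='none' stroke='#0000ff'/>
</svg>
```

G21
G90
G00 X23.77 Y62.18
M4 S863
G1 X26.99 Y139.81 F981
M5
G00 X82.64 Y61.03
M4 S863
G1 X85.59 Y47.89 F981
G1 X79.16 Y49.45
G1 X63.34 Y65.69
M5
G00 X78.30 Y139.03
M4 S863
G1 X87.91 Y110.98 F981
G1 X90.40 Y89.09
G1 X85.75 Y73.35
M5
G00 X90.16 Y39.24
M4 S863
G1 X106.68 Y41.80 F981
G1 X100.63 Y26.21
G1 X90.16 Y39.24
M5
G00 X0.00 Y0.00

1 u = 1 mm; y_m = 175.55 − y.

[1] `<path>` line segment, #0000ff→cut S863 F981: (23.77,62.18) → (26.99,139.81)

[2] `<path>` quadratic bezier, #0000ff→cut S863 F981: (82.64,61.03) → (85.59,47.89) → (79.16,49.45) → (63.34,65.69)

[3] `<path>` quadratic bezier, #0000ff→cut S863 F981: (78.30,139.03) → (87.91,110.98) → (90.40,89.09) → (85.75,73.35)

[4] `<path>` regular polygon, #0000ff→cut S863 F981: (90.16,39.24) → (106.68,41.80) → (100.63,26.21) → (90.16,39.24) (closed)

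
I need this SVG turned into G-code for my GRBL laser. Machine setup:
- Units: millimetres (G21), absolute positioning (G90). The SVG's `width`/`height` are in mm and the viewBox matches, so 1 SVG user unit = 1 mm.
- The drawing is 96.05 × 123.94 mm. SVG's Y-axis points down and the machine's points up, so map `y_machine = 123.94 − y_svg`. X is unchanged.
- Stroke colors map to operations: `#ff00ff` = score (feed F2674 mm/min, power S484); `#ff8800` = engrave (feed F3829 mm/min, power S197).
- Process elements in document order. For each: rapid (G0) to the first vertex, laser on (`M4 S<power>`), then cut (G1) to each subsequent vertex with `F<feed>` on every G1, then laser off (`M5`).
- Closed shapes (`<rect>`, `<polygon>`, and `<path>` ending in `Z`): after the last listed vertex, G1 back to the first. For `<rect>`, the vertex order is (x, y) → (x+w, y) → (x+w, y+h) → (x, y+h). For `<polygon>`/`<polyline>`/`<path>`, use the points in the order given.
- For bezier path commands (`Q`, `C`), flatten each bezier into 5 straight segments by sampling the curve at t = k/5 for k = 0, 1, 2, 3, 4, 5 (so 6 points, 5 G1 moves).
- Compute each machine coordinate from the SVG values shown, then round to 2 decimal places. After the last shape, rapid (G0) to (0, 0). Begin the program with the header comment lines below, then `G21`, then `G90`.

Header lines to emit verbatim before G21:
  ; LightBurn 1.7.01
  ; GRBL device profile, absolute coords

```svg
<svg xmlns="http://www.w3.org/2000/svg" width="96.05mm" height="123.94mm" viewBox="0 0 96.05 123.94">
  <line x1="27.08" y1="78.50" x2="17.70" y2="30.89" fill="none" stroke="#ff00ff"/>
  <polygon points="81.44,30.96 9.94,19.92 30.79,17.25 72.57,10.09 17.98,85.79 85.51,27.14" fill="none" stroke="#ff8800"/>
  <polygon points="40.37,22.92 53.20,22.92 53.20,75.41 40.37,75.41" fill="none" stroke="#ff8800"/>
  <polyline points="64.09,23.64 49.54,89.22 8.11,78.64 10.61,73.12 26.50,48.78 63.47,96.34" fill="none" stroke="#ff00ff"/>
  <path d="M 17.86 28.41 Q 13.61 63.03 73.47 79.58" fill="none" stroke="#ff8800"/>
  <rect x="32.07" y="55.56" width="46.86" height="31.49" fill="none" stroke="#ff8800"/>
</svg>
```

; LightBurn 1.7.01
; GRBL device profile, absolute coords
G21
G90
G0 X27.08 Y45.44
M4 S484
G1 X17.70 Y93.05 F2674
M5
G0 X81.44 Y92.98
M4 S197
G1 X9.94 Y104.02 F3829
G1 X30.79 Y106.69 F3829
G1 X72.57 Y113.85 F3829
G1 X17.98 Y38.15 F3829
G1 X85.51 Y96.80 F3829
G1 X81.44 Y92.98 F3829
M5
G0 X40.37 Y101.02
M4 S197
G1 X53.20 Y101.02 F3829
G1 X53.20 Y48.53 F3829
G1 X40.37 Y48.53 F3829
G1 X40.37 Y101.02 F3829
M5
G0 X64.09 Y100.30
M4 S484
G1 X49.54 Y34.72 F2674
G1 X8.11 Y45.30 F2674
G1 X10.61 Y50.82 F2674
G1 X26.50 Y75.16 F2674
G1 X63.47 Y27.60 F2674
M5
G0 X17.86 Y95.53
M4 S197
G1 X18.72 Y82.40 F3829
G1 X24.72 Y70.73 F3829
G1 X35.84 Y60.49 F3829
G1 X52.09 Y51.70 F3829
G1 X73.47 Y44.36 F3829
M5
G0 X32.07 Y68.38
M4 S197
G1 X78.93 Y68.38 F3829
G1 X78.93 Y36.89 F3829
G1 X32.07 Y36.89 F3829
G1 X32.07 Y68.38 F3829
M5
G0 X0.00 Y0.00

viewBox `0 0 96.05 123.94` with mm width/height → 1 unit = 1 mm. Flip: y_m = 123.94 − y_svg.

**Shape 1** — `<line>` line segment, stroke `#ff00ff` → score (S484, F2674). Machine vertices: (27.08,45.44) → (17.70,93.05). Open path.

**Shape 2** — `<polygon>` closed polygon, stroke `#ff8800` → engrave (S197, F3829). Machine vertices: (81.44,92.98) → (9.94,104.02) → (30.79,106.69) → (72.57,113.85) → (17.98,38.15) → (85.51,96.80) → (81.44,92.98). Closed: final G1 returns to the first vertex.

**Shape 3** — `<polygon>` rectangle, stroke `#ff8800` → engrave (S197, F3829). Machine vertices: (40.37,101.02) → (53.20,101.02) → (53.20,48.53) → (40.37,48.53) → (40.37,101.02). Closed: final G1 returns to the first vertex.

**Shape 4** — `<polyline>` open polyline, stroke `#ff00ff` → score (S484, F2674). Machine vertices: (64.09,100.30) → (49.54,34.72) → (8.11,45.30) → (10.61,50.82) → (26.50,75.16) → (63.47,27.60). Open path.

**Shape 5** — `<path>` quadratic bezier, stroke `#ff8800` → engrave (S197, F3829). Control points (SVG): P0=(17.86,28.41), P1=(13.61,63.03), P2=(73.47,79.58); sampled at t=k/5. Machine vertices: (17.86,95.53) → (18.72,82.40) → (24.72,70.73) → (35.84,60.49) → (52.09,51.70) → (73.47,44.36). Open path.

**Shape 6** — `<rect>` rectangle, stroke `#ff8800` → engrave (S197, F3829). Machine vertices: (32.07,68.38) → (78.93,68.38) → (78.93,36.89) → (32.07,36.89) → (32.07,68.38). Closed: final G1 returns to the first vertex.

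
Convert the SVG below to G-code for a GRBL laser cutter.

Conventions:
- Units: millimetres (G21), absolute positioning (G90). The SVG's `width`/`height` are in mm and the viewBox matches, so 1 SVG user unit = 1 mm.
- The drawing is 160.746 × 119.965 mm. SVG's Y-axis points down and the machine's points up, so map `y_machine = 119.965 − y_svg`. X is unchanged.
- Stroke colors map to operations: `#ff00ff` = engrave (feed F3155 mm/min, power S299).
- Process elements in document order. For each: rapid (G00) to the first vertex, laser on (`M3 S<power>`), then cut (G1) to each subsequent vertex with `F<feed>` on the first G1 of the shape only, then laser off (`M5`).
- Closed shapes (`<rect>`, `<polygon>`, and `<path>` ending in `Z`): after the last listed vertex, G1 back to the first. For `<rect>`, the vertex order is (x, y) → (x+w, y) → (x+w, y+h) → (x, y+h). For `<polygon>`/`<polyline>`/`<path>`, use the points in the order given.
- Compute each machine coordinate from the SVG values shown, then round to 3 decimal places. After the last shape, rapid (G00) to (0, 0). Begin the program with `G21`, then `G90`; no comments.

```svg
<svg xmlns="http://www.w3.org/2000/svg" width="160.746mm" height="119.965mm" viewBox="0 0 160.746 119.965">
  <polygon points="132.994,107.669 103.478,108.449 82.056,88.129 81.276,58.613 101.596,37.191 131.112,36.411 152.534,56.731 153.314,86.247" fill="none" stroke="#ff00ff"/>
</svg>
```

viewBox `0 0 160.746 119.965` with mm width/height → 1 unit = 1 mm. Flip: y_m = 119.965 − y_svg.

**Shape 1** — `<polygon>` regular polygon, stroke `#ff00ff` → engrave (S299, F3155). Machine vertices: (132.994,12.296) → (103.478,11.516) → (82.056,31.836) → (81.276,61.352) → (101.596,82.774) → (131.112,83.554) → (152.534,63.234) → (153.314,33.718) → (132.994,12.296). Closed: final G1 returns to the first vertex.

G21
G90
G00 X132.994 Y12.296
M3 S299
G1 X103.478 Y11.516 F3155
G1 X82.056 Y31.836
G1 X81.276 Y61.352
G1 X101.596 Y82.774
G1 X131.112 Y83.554
G1 X152.534 Y63.234
G1 X153.314 Y33.718
G1 X132.994 Y12.296
M5
G00 X0.000 Y0.000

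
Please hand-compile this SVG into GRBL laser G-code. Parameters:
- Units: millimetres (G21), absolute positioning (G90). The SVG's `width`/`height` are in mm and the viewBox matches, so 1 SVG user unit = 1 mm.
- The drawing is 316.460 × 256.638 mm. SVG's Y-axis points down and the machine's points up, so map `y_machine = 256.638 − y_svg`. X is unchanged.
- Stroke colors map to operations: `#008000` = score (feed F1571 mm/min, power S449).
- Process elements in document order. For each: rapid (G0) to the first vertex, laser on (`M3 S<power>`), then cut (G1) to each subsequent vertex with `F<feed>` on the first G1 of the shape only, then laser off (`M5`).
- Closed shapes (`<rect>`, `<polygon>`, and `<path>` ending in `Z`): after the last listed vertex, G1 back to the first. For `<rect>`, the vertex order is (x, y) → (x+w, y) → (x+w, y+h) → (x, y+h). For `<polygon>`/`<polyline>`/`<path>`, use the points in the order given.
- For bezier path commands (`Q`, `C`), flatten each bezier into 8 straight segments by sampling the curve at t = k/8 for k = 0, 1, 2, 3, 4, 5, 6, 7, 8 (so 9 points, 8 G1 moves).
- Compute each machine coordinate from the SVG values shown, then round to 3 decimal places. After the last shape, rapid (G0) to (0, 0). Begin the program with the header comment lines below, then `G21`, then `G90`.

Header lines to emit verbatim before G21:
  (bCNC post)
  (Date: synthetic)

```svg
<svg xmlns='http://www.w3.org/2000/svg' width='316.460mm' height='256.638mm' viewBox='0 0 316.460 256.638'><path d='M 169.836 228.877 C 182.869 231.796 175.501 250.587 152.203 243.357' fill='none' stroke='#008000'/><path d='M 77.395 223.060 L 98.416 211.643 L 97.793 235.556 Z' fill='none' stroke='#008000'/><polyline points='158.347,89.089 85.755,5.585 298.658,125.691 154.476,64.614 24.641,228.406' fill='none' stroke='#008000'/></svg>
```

(bCNC post)
(Date: synthetic)
G21
G90
G0 X169.836 Y27.761
M3 S449
G1 X173.776 Y26.004 F1571
G1 X175.855 Y23.250
G1 X176.127 Y19.990
G1 X174.644 Y16.715
G1 X171.457 Y13.916
G1 X166.620 Y12.083
G1 X160.184 Y11.708
G1 X152.203 Y13.281
M5
G0 X77.395 Y33.578
M3 S449
G1 X98.416 Y44.995 F1571
G1 X97.793 Y21.082
G1 X77.395 Y33.578
M5
G0 X158.347 Y167.549
M3 S449
G1 X85.755 Y251.053 F1571
G1 X298.658 Y130.947
G1 X154.476 Y192.024
G1 X24.641 Y28.232
M5
G0 X0.000 Y0.000

Since the viewBox matches the mm dimensions, user units are millimetres directly. The only transform is the Y-flip y_m = 256.638 − y_svg.

Shape 1 is a cubic bezier drawn with `<path>`. Its stroke #008000 means score at S449, F1571. After flipping Y the toolpath is (169.836,27.761) → (173.776,26.004) → (175.855,23.250) → (176.127,19.990) → (174.644,16.715) → (171.457,13.916) → (166.620,12.083) → (160.184,11.708) → (152.203,13.281).

Shape 2 is a regular polygon drawn with `<path>`. Its stroke #008000 means score at S449, F1571. After flipping Y the toolpath is (77.395,33.578) → (98.416,44.995) → (97.793,21.082) → (77.395,33.578), returning to the start.

Shape 3 is a open polyline drawn with `<polyline>`. Its stroke #008000 means score at S449, F1571. After flipping Y the toolpath is (158.347,167.549) → (85.755,251.053) → (298.658,130.947) → (154.476,192.024) → (24.641,28.232).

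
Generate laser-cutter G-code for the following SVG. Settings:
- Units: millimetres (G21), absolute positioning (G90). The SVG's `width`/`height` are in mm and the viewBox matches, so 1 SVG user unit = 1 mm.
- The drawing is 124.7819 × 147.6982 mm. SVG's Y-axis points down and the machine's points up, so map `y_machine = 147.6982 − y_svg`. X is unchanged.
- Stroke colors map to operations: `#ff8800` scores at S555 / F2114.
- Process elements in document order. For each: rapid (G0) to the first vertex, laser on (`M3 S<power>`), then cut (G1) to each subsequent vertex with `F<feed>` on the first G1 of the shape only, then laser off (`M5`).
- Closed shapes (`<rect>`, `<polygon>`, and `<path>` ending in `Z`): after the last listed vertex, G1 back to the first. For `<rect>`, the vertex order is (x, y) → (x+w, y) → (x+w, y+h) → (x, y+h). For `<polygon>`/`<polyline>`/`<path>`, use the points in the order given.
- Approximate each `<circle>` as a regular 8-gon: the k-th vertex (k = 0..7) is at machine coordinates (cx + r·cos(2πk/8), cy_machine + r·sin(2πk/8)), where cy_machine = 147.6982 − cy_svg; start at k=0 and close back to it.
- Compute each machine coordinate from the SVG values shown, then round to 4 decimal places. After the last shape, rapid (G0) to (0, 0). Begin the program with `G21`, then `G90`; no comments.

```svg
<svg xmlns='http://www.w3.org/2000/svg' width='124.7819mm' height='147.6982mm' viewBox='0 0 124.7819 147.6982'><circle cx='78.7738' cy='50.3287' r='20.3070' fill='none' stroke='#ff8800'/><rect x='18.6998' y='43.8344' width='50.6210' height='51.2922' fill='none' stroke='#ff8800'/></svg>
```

G21
G90
G0 X99.0808 Y97.3695
M3 S555
G1 X93.1330 Y111.7287 F2114
G1 X78.7738 Y117.6765
G1 X64.4146 Y111.7287
G1 X58.4668 Y97.3695
G1 X64.4146 Y83.0103
G1 X78.7738 Y77.0625
G1 X93.1330 Y83.0103
G1 X99.0808 Y97.3695
M5
G0 X18.6998 Y103.8638
M3 S555
G1 X69.3208 Y103.8638 F2114
G1 X69.3208 Y52.5716
G1 X18.6998 Y52.5716
G1 X18.6998 Y103.8638
M5
G0 X0.0000 Y0.0000

viewBox `0 0 124.7819 147.6982` with mm width/height → 1 unit = 1 mm. Flip: y_m = 147.6982 − y_svg.

**Shape 1** — `<circle>` circle, stroke `#ff8800` → score (S555, F2114). Machine vertices: (99.0808,97.3695) → (93.1330,111.7287) → (78.7738,117.6765) → (64.4146,111.7287) → (58.4668,97.3695) → (64.4146,83.0103) → (78.7738,77.0625) → (93.1330,83.0103) → (99.0808,97.3695). Closed: final G1 returns to the first vertex.

**Shape 2** — `<rect>` rectangle, stroke `#ff8800` → score (S555, F2114). Machine vertices: (18.6998,103.8638) → (69.3208,103.8638) → (69.3208,52.5716) → (18.6998,52.5716) → (18.6998,103.8638). Closed: final G1 returns to the first vertex.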